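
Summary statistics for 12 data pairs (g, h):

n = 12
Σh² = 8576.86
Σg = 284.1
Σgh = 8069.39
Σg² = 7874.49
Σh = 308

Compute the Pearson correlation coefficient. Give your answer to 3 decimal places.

r = (nΣgh − ΣgΣh) / √[(nΣg² − (Σg)²)(nΣh² − (Σh)²)]
Numerator: 12×8069.39 − 284.1×308 = 9329.88
Denominator: √[(94493.88 − 80712.81)(102922.32 − 94864)] = √[13781.07 × 8058.32] = 10538.1342
r = 9329.88 / 10538.1342 ≈ 0.885

0.885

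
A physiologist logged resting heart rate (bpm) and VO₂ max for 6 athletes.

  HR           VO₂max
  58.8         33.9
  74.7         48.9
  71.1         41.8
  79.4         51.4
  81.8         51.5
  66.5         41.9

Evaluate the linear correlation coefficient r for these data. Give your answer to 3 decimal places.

0.973

n = 6, Σx = 432.3, Σy = 269.4, Σx² = 31510.59, Σy² = 12337.48, Σxy = 19698.34
nΣxy − ΣxΣy = 118190.04 − 116461.62 = 1728.42
nΣx² − (Σx)² = 189063.54 − 186883.29 = 2180.25; nΣy² − (Σy)² = 74024.88 − 72576.36 = 1448.52
r = 1728.42 / √(2180.25 × 1448.52) = 1728.42 / 1777.1144 ≈ 0.973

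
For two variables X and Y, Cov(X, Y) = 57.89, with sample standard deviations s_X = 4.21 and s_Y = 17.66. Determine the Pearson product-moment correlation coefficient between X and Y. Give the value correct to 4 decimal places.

r = Cov(X,Y) / (s_X · s_Y) = 57.89 / (4.21 × 17.66)
  = 57.89 / 74.3486 ≈ 0.7786

0.7786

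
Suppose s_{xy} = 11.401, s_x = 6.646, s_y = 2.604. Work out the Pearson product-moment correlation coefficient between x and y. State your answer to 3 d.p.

0.659

r = Cov(x,y) / (s_x · s_y) = 11.401 / (6.646 × 2.604)
  = 11.401 / 17.3062 ≈ 0.659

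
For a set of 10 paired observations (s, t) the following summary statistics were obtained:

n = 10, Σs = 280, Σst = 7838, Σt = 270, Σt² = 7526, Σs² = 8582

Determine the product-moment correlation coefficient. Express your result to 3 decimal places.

r = (nΣst − ΣsΣt) / √[(nΣs² − (Σs)²)(nΣt² − (Σt)²)]
Numerator: 10×7838 − 280×270 = 2780
Denominator: √[(85820 − 78400)(75260 − 72900)] = √[7420 × 2360] = 4184.6386
r = 2780 / 4184.6386 ≈ 0.664

0.664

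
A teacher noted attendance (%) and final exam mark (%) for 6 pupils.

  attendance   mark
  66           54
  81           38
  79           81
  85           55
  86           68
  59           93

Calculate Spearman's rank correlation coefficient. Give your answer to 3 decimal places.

-0.314

Rank attendance: 2, 4, 3, 5, 6, 1
Rank mark: 2, 1, 5, 3, 4, 6
d = rank(attendance) − rank(mark): 0, 3, -2, 2, 2, -5; Σd² = 46
ρ = 1 − 6Σd² / [n(n²−1)] = 1 − 6×46 / (6×35) = 1 − 276/210 ≈ -0.314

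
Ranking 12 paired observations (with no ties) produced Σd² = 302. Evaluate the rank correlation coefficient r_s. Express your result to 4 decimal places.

ρ = 1 − 6Σd² / [n(n²−1)] = 1 − 6×302 / (12×143)
  = 1 − 1812/1716 = 1 − 1.05594 ≈ -0.0559

-0.0559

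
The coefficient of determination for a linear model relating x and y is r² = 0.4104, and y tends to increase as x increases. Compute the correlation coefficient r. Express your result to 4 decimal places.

0.6406

|r| = √0.4104 = 0.6406
The association is positive, so r = 0.6406.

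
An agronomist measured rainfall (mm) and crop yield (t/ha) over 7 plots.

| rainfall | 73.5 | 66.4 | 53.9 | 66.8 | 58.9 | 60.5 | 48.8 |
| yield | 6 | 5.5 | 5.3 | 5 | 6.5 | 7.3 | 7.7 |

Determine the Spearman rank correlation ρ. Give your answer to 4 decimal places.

Rank rainfall: 7, 5, 2, 6, 3, 4, 1
Rank yield: 4, 3, 2, 1, 5, 6, 7
d = rank(rainfall) − rank(yield): 3, 2, 0, 5, -2, -2, -6; Σd² = 82
ρ = 1 − 6Σd² / [n(n²−1)] = 1 − 6×82 / (7×48) = 1 − 492/336 ≈ -0.4643

-0.4643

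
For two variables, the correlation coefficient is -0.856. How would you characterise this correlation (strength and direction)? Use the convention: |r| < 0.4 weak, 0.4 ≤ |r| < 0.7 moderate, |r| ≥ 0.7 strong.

strong negative

r = -0.856 < 0 so the relationship is negative.
|r| = 0.856, which falls in the strong range.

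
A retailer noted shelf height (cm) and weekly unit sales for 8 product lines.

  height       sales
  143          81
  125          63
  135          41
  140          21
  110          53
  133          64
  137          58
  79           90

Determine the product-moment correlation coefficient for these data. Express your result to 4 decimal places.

n = 8, Σx = 1002, Σy = 471, Σx² = 128698, Σy² = 31021, Σxy = 57331
nΣxy − ΣxΣy = 458648 − 471942 = -13294
nΣx² − (Σx)² = 1029584 − 1004004 = 25580; nΣy² − (Σy)² = 248168 − 221841 = 26327
r = -13294 / √(25580 × 26327) = -13294 / 25950.8123 ≈ -0.5123

-0.5123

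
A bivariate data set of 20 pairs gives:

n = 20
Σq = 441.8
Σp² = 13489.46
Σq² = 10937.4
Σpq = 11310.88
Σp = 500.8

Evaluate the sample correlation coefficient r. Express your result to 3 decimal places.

0.235

r = (nΣpq − ΣpΣq) / √[(nΣp² − (Σp)²)(nΣq² − (Σq)²)]
Numerator: 20×11310.88 − 500.8×441.8 = 4964.16
Denominator: √[(269789.2 − 250800.64)(218748 − 195187.24)] = √[18988.56 × 23560.76] = 21151.4752
r = 4964.16 / 21151.4752 ≈ 0.235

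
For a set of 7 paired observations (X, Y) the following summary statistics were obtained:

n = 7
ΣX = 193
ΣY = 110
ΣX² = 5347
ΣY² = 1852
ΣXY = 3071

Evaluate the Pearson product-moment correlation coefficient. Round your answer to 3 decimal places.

0.677

r = (nΣXY − ΣXΣY) / √[(nΣX² − (ΣX)²)(nΣY² − (ΣY)²)]
Numerator: 7×3071 − 193×110 = 267
Denominator: √[(37429 − 37249)(12964 − 12100)] = √[180 × 864] = 394.3602
r = 267 / 394.3602 ≈ 0.677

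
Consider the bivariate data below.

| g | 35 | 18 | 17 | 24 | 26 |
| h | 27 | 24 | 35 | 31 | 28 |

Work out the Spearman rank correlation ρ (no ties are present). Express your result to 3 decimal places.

Rank g: 5, 2, 1, 3, 4
Rank h: 2, 1, 5, 4, 3
d = rank(g) − rank(h): 3, 1, -4, -1, 1; Σd² = 28
ρ = 1 − 6Σd² / [n(n²−1)] = 1 − 6×28 / (5×24) = 1 − 168/120 ≈ -0.400

-0.400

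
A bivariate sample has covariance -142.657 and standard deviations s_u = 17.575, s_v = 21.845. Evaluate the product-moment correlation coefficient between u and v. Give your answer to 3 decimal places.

-0.372

r = Cov(u,v) / (s_u · s_v) = -142.657 / (17.575 × 21.845)
  = -142.657 / 383.9259 ≈ -0.372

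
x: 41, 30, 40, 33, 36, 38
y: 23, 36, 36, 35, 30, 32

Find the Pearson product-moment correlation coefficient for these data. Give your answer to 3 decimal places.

-0.584

n = 6, Σx = 218, Σy = 192, Σx² = 8010, Σy² = 6270, Σxy = 6914
nΣxy − ΣxΣy = 41484 − 41856 = -372
nΣx² − (Σx)² = 48060 − 47524 = 536; nΣy² − (Σy)² = 37620 − 36864 = 756
r = -372 / √(536 × 756) = -372 / 636.5658 ≈ -0.584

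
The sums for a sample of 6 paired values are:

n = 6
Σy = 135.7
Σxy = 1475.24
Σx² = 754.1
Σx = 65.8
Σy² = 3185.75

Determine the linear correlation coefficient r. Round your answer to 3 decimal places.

r = (nΣxy − ΣxΣy) / √[(nΣx² − (Σx)²)(nΣy² − (Σy)²)]
Numerator: 6×1475.24 − 65.8×135.7 = -77.62
Denominator: √[(4524.6 − 4329.64)(19114.5 − 18414.49)] = √[194.96 × 700.01] = 369.4238
r = -77.62 / 369.4238 ≈ -0.210

-0.210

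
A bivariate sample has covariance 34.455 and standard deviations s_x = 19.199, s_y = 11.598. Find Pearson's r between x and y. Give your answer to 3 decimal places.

0.155

r = Cov(x,y) / (s_x · s_y) = 34.455 / (19.199 × 11.598)
  = 34.455 / 222.6700 ≈ 0.155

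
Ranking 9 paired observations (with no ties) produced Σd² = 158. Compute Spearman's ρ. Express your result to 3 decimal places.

ρ = 1 − 6Σd² / [n(n²−1)] = 1 − 6×158 / (9×80)
  = 1 − 948/720 = 1 − 1.3167 ≈ -0.317

-0.317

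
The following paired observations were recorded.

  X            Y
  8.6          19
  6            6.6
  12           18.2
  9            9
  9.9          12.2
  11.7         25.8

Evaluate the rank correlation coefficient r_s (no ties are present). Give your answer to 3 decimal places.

0.543

Rank X: 2, 1, 6, 3, 4, 5
Rank Y: 5, 1, 4, 2, 3, 6
d = rank(X) − rank(Y): -3, 0, 2, 1, 1, -1; Σd² = 16
ρ = 1 − 6Σd² / [n(n²−1)] = 1 − 6×16 / (6×35) = 1 − 96/210 ≈ 0.543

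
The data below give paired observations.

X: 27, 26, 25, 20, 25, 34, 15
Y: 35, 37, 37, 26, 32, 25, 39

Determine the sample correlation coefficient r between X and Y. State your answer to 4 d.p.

-0.4506

n = 7, ΣX = 172, ΣY = 231, ΣX² = 4436, ΣY² = 7809, ΣXY = 5587
nΣXY − ΣXΣY = 39109 − 39732 = -623
nΣX² − (ΣX)² = 31052 − 29584 = 1468; nΣY² − (ΣY)² = 54663 − 53361 = 1302
r = -623 / √(1468 × 1302) = -623 / 1382.5108 ≈ -0.4506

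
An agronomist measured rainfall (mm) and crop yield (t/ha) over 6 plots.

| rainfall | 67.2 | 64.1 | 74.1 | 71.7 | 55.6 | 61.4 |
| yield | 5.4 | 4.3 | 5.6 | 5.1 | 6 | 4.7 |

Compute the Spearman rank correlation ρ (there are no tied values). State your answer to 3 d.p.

Rank rainfall: 4, 3, 6, 5, 1, 2
Rank yield: 4, 1, 5, 3, 6, 2
d = rank(rainfall) − rank(yield): 0, 2, 1, 2, -5, 0; Σd² = 34
ρ = 1 − 6Σd² / [n(n²−1)] = 1 − 6×34 / (6×35) = 1 − 204/210 ≈ 0.029

0.029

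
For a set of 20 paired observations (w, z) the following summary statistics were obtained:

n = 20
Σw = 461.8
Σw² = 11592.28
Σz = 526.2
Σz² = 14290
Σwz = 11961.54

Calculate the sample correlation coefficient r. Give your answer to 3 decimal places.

r = (nΣwz − ΣwΣz) / √[(nΣw² − (Σw)²)(nΣz² − (Σz)²)]
Numerator: 20×11961.54 − 461.8×526.2 = -3768.36
Denominator: √[(231845.6 − 213259.24)(285800 − 276886.44)] = √[18586.36 × 8913.56] = 12871.3105
r = -3768.36 / 12871.3105 ≈ -0.293

-0.293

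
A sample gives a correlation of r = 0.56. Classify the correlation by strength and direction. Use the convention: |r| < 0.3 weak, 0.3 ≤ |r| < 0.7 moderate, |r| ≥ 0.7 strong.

r = 0.56 > 0 so the relationship is positive.
|r| = 0.56, which falls in the moderate range.

moderate positive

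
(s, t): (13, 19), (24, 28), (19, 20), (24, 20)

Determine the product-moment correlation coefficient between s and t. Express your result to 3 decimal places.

n = 4, Σs = 80, Σt = 87, Σs² = 1682, Σt² = 1945, Σst = 1779
nΣst − ΣsΣt = 7116 − 6960 = 156
nΣs² − (Σs)² = 6728 − 6400 = 328; nΣt² − (Σt)² = 7780 − 7569 = 211
r = 156 / √(328 × 211) = 156 / 263.0741 ≈ 0.593

0.593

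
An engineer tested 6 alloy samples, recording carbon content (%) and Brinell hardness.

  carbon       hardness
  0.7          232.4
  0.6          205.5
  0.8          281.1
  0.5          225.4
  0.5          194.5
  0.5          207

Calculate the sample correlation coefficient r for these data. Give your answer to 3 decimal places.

n = 6, Σx = 3.6, Σy = 1345.9, Σx² = 2.24, Σy² = 306741.63, Σxy = 824.31
nΣxy − ΣxΣy = 4945.86 − 4845.24 = 100.62
nΣx² − (Σx)² = 13.44 − 12.96 = 0.48; nΣy² − (Σy)² = 1840449.78 − 1811446.81 = 29002.97
r = 100.62 / √(0.48 × 29002.97) = 100.62 / 117.9891 ≈ 0.853

0.853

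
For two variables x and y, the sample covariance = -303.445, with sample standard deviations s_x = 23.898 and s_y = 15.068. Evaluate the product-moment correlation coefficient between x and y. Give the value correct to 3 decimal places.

-0.843

r = Cov(x,y) / (s_x · s_y) = -303.445 / (23.898 × 15.068)
  = -303.445 / 360.0951 ≈ -0.843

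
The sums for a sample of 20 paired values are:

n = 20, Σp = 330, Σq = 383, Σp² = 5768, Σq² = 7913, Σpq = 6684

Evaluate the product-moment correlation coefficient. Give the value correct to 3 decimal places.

0.843

r = (nΣpq − ΣpΣq) / √[(nΣp² − (Σp)²)(nΣq² − (Σq)²)]
Numerator: 20×6684 − 330×383 = 7290
Denominator: √[(115360 − 108900)(158260 − 146689)] = √[6460 × 11571] = 8645.7307
r = 7290 / 8645.7307 ≈ 0.843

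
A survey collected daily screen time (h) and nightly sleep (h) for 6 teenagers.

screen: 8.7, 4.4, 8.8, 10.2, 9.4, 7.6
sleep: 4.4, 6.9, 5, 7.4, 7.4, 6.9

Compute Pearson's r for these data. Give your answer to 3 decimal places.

-0.064

n = 6, Σx = 49.1, Σy = 38, Σx² = 422.65, Σy² = 249.1, Σxy = 310.12
nΣxy − ΣxΣy = 1860.72 − 1865.8 = -5.08
nΣx² − (Σx)² = 2535.9 − 2410.81 = 125.09; nΣy² − (Σy)² = 1494.6 − 1444 = 50.6
r = -5.08 / √(125.09 × 50.6) = -5.08 / 79.5585 ≈ -0.064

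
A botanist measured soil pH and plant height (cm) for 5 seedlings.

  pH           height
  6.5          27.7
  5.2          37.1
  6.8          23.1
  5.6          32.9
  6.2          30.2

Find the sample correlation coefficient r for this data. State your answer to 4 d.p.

n = 5, Σx = 30.3, Σy = 151, Σx² = 185.33, Σy² = 4671.76, Σxy = 901.53
nΣxy − ΣxΣy = 4507.65 − 4575.3 = -67.65
nΣx² − (Σx)² = 926.65 − 918.09 = 8.56; nΣy² − (Σy)² = 23358.8 − 22801 = 557.8
r = -67.65 / √(8.56 × 557.8) = -67.65 / 69.0997 ≈ -0.9790

-0.9790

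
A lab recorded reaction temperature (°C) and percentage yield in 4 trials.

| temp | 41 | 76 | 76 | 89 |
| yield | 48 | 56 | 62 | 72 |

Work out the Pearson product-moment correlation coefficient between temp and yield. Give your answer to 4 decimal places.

0.9038

n = 4, Σx = 282, Σy = 238, Σx² = 21154, Σy² = 14468, Σxy = 17344
nΣxy − ΣxΣy = 69376 − 67116 = 2260
nΣx² − (Σx)² = 84616 − 79524 = 5092; nΣy² − (Σy)² = 57872 − 56644 = 1228
r = 2260 / √(5092 × 1228) = 2260 / 2500.5951 ≈ 0.9038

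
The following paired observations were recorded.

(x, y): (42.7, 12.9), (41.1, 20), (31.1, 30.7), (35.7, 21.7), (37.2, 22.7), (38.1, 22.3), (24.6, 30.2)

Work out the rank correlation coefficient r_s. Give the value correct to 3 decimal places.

-0.857

Rank x: 7, 6, 2, 3, 4, 5, 1
Rank y: 1, 2, 7, 3, 5, 4, 6
d = rank(x) − rank(y): 6, 4, -5, 0, -1, 1, -5; Σd² = 104
ρ = 1 − 6Σd² / [n(n²−1)] = 1 − 6×104 / (7×48) = 1 − 624/336 ≈ -0.857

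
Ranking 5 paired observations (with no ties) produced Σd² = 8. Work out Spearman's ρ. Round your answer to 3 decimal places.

0.600

ρ = 1 − 6Σd² / [n(n²−1)] = 1 − 6×8 / (5×24)
  = 1 − 48/120 = 1 − 0.4000 ≈ 0.600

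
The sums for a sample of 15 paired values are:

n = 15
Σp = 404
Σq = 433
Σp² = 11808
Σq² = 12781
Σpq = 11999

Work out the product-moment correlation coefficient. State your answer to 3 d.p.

r = (nΣpq − ΣpΣq) / √[(nΣp² − (Σp)²)(nΣq² − (Σq)²)]
Numerator: 15×11999 − 404×433 = 5053
Denominator: √[(177120 − 163216)(191715 − 187489)] = √[13904 × 4226] = 7665.3965
r = 5053 / 7665.3965 ≈ 0.659

0.659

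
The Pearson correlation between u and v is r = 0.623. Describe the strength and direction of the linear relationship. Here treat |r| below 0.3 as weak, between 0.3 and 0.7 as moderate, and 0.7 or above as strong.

r = 0.623 > 0 so the relationship is positive.
|r| = 0.623, which falls in the moderate range.

moderate positive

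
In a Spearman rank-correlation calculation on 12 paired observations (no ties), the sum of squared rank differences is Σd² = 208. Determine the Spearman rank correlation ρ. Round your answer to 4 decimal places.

ρ = 1 − 6Σd² / [n(n²−1)] = 1 − 6×208 / (12×143)
  = 1 − 1248/1716 = 1 − 0.72727 ≈ 0.2727

0.2727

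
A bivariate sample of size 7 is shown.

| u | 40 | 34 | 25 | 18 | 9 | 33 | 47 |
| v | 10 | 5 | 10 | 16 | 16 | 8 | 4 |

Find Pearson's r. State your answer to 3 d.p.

-0.873

n = 7, Σu = 206, Σv = 69, Σu² = 7084, Σv² = 817, Σuv = 1704
nΣuv − ΣuΣv = 11928 − 14214 = -2286
nΣu² − (Σu)² = 49588 − 42436 = 7152; nΣv² − (Σv)² = 5719 − 4761 = 958
r = -2286 / √(7152 × 958) = -2286 / 2617.5592 ≈ -0.873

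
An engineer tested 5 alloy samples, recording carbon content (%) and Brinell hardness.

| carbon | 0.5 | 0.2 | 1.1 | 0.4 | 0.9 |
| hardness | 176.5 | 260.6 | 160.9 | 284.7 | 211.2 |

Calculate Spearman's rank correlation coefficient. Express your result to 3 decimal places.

-0.800

Rank carbon: 3, 1, 5, 2, 4
Rank hardness: 2, 4, 1, 5, 3
d = rank(carbon) − rank(hardness): 1, -3, 4, -3, 1; Σd² = 36
ρ = 1 − 6Σd² / [n(n²−1)] = 1 − 6×36 / (5×24) = 1 − 216/120 ≈ -0.800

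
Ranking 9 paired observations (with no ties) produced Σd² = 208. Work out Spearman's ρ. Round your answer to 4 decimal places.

-0.7333

ρ = 1 − 6Σd² / [n(n²−1)] = 1 − 6×208 / (9×80)
  = 1 − 1248/720 = 1 − 1.73333 ≈ -0.7333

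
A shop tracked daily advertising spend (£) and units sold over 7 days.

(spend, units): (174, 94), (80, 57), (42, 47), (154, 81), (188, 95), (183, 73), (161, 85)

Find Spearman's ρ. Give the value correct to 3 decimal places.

0.786

Rank spend: 5, 2, 1, 3, 7, 6, 4
Rank units: 6, 2, 1, 4, 7, 3, 5
d = rank(spend) − rank(units): -1, 0, 0, -1, 0, 3, -1; Σd² = 12
ρ = 1 − 6Σd² / [n(n²−1)] = 1 − 6×12 / (7×48) = 1 − 72/336 ≈ 0.786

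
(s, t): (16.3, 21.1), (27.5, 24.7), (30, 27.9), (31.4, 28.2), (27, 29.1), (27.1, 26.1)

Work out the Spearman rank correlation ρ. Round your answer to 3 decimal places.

0.371

Rank s: 1, 4, 5, 6, 2, 3
Rank t: 1, 2, 4, 5, 6, 3
d = rank(s) − rank(t): 0, 2, 1, 1, -4, 0; Σd² = 22
ρ = 1 − 6Σd² / [n(n²−1)] = 1 − 6×22 / (6×35) = 1 − 132/210 ≈ 0.371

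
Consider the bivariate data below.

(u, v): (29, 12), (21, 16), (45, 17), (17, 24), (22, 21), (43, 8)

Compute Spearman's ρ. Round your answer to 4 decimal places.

Rank u: 4, 2, 6, 1, 3, 5
Rank v: 2, 3, 4, 6, 5, 1
d = rank(u) − rank(v): 2, -1, 2, -5, -2, 4; Σd² = 54
ρ = 1 − 6Σd² / [n(n²−1)] = 1 − 6×54 / (6×35) = 1 − 324/210 ≈ -0.5429

-0.5429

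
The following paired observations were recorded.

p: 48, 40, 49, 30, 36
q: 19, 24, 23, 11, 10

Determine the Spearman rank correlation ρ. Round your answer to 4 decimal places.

Rank p: 4, 3, 5, 1, 2
Rank q: 3, 5, 4, 2, 1
d = rank(p) − rank(q): 1, -2, 1, -1, 1; Σd² = 8
ρ = 1 − 6Σd² / [n(n²−1)] = 1 − 6×8 / (5×24) = 1 − 48/120 ≈ 0.6000

0.6000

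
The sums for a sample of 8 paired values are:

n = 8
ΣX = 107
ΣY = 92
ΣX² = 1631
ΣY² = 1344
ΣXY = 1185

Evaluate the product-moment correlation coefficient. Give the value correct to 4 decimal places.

r = (nΣXY − ΣXΣY) / √[(nΣX² − (ΣX)²)(nΣY² − (ΣY)²)]
Numerator: 8×1185 − 107×92 = -364
Denominator: √[(13048 − 11449)(10752 − 8464)] = √[1599 × 2288] = 1912.7237
r = -364 / 1912.7237 ≈ -0.1903

-0.1903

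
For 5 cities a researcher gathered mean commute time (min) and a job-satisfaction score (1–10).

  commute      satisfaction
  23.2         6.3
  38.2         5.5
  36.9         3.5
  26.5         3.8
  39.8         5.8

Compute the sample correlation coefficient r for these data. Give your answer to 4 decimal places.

-0.0732

n = 5, Σx = 164.6, Σy = 24.9, Σx² = 5645.38, Σy² = 130.27, Σxy = 816.95
nΣxy − ΣxΣy = 4084.75 − 4098.54 = -13.79
nΣx² − (Σx)² = 28226.9 − 27093.16 = 1133.74; nΣy² − (Σy)² = 651.35 − 620.01 = 31.34
r = -13.79 / √(1133.74 × 31.34) = -13.79 / 188.4978 ≈ -0.0732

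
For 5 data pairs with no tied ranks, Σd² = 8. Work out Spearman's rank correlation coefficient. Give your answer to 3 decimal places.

0.600

ρ = 1 − 6Σd² / [n(n²−1)] = 1 − 6×8 / (5×24)
  = 1 − 48/120 = 1 − 0.4000 ≈ 0.600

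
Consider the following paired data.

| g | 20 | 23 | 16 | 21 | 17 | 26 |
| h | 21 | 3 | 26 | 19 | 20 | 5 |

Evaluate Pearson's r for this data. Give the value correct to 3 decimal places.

n = 6, Σg = 123, Σh = 94, Σg² = 2591, Σh² = 1912, Σgh = 1774
nΣgh − ΣgΣh = 10644 − 11562 = -918
nΣg² − (Σg)² = 15546 − 15129 = 417; nΣh² − (Σh)² = 11472 − 8836 = 2636
r = -918 / √(417 × 2636) = -918 / 1048.4331 ≈ -0.876

-0.876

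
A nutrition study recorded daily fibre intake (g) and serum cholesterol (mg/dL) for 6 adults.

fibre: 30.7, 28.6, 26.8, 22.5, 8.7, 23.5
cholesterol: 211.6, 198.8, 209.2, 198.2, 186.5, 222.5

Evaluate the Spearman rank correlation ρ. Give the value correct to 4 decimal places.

0.6000

Rank fibre: 6, 5, 4, 2, 1, 3
Rank cholesterol: 5, 3, 4, 2, 1, 6
d = rank(fibre) − rank(cholesterol): 1, 2, 0, 0, 0, -3; Σd² = 14
ρ = 1 − 6Σd² / [n(n²−1)] = 1 − 6×14 / (6×35) = 1 − 84/210 ≈ 0.6000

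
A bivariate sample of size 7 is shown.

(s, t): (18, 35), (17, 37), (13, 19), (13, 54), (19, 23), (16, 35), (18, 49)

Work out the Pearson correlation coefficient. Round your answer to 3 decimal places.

n = 7, Σs = 114, Σt = 252, Σs² = 1892, Σt² = 10026, Σst = 4087
nΣst − ΣsΣt = 28609 − 28728 = -119
nΣs² − (Σs)² = 13244 − 12996 = 248; nΣt² − (Σt)² = 70182 − 63504 = 6678
r = -119 / √(248 × 6678) = -119 / 1286.9126 ≈ -0.092

-0.092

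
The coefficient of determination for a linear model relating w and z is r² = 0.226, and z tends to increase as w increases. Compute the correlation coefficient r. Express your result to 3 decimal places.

|r| = √0.226 = 0.475
The association is positive, so r = 0.475.

0.475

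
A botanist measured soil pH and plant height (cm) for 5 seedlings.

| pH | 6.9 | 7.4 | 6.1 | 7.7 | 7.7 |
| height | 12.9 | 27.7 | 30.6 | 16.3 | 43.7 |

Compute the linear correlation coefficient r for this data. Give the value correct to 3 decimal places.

n = 5, Σx = 35.8, Σy = 131.2, Σx² = 258.16, Σy² = 4045.44, Σxy = 942.65
nΣxy − ΣxΣy = 4713.25 − 4696.96 = 16.29
nΣx² − (Σx)² = 1290.8 − 1281.64 = 9.16; nΣy² − (Σy)² = 20227.2 − 17213.44 = 3013.76
r = 16.29 / √(9.16 × 3013.76) = 16.29 / 166.1507 ≈ 0.098

0.098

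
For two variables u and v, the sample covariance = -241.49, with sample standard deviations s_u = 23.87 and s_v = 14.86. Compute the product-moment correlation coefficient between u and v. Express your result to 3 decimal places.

-0.681

r = Cov(u,v) / (s_u · s_v) = -241.49 / (23.87 × 14.86)
  = -241.49 / 354.7082 ≈ -0.681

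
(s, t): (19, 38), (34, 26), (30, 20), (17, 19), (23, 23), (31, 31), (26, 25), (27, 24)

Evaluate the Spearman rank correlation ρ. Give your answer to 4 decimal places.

0.3095

Rank s: 2, 8, 6, 1, 3, 7, 4, 5
Rank t: 8, 6, 2, 1, 3, 7, 5, 4
d = rank(s) − rank(t): -6, 2, 4, 0, 0, 0, -1, 1; Σd² = 58
ρ = 1 − 6Σd² / [n(n²−1)] = 1 − 6×58 / (8×63) = 1 − 348/504 ≈ 0.3095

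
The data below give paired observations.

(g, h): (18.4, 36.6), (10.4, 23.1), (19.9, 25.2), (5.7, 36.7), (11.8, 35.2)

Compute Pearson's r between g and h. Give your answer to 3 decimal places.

n = 5, Σg = 66.2, Σh = 156.8, Σg² = 1014.46, Σh² = 5094.14, Σgh = 2039.71
nΣgh − ΣgΣh = 10198.55 − 10380.16 = -181.61
nΣg² − (Σg)² = 5072.3 − 4382.44 = 689.86; nΣh² − (Σh)² = 25470.7 − 24586.24 = 884.46
r = -181.61 / √(689.86 × 884.46) = -181.61 / 781.1233 ≈ -0.232

-0.232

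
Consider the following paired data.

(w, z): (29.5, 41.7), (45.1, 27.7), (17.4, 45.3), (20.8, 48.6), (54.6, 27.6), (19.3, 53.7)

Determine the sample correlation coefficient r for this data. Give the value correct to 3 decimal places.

-0.941

n = 6, Σw = 186.7, Σz = 244.6, Σw² = 6993.31, Σz² = 10565.68, Σwz = 6821.89
nΣwz − ΣwΣz = 40931.34 − 45666.82 = -4735.48
nΣw² − (Σw)² = 41959.86 − 34856.89 = 7102.97; nΣz² − (Σz)² = 63394.08 − 59829.16 = 3564.92
r = -4735.48 / √(7102.97 × 3564.92) = -4735.48 / 5032.0493 ≈ -0.941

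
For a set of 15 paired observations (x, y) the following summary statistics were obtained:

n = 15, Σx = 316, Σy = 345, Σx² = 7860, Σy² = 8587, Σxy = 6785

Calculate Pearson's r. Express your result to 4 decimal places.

r = (nΣxy − ΣxΣy) / √[(nΣx² − (Σx)²)(nΣy² − (Σy)²)]
Numerator: 15×6785 − 316×345 = -7245
Denominator: √[(117900 − 99856)(128805 − 119025)] = √[18044 × 9780] = 13284.2132
r = -7245 / 13284.2132 ≈ -0.5454

-0.5454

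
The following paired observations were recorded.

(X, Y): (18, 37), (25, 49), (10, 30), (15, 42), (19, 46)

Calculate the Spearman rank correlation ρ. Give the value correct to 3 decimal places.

0.900

Rank X: 3, 5, 1, 2, 4
Rank Y: 2, 5, 1, 3, 4
d = rank(X) − rank(Y): 1, 0, 0, -1, 0; Σd² = 2
ρ = 1 − 6Σd² / [n(n²−1)] = 1 − 6×2 / (5×24) = 1 − 12/120 ≈ 0.900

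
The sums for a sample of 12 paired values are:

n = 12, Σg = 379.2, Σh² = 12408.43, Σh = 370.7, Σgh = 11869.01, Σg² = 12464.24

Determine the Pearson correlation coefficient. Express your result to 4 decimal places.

r = (nΣgh − ΣgΣh) / √[(nΣg² − (Σg)²)(nΣh² − (Σh)²)]
Numerator: 12×11869.01 − 379.2×370.7 = 1858.68
Denominator: √[(149570.88 − 143792.64)(148901.16 − 137418.49)] = √[5778.24 × 11482.67] = 8145.5278
r = 1858.68 / 8145.5278 ≈ 0.2282

0.2282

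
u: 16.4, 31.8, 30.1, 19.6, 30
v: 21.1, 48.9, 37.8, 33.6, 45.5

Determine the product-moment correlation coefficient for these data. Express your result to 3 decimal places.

0.913

n = 5, Σu = 127.9, Σv = 186.9, Σu² = 3470.37, Σv² = 7464.47, Σuv = 5062.4
nΣuv − ΣuΣv = 25312 − 23904.51 = 1407.49
nΣu² − (Σu)² = 17351.85 − 16358.41 = 993.44; nΣv² − (Σv)² = 37322.35 − 34931.61 = 2390.74
r = 1407.49 / √(993.44 × 2390.74) = 1407.49 / 1541.1219 ≈ 0.913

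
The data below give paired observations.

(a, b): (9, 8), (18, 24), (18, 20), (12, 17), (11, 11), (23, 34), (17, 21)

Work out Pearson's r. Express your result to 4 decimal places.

0.9644

n = 7, Σa = 108, Σb = 135, Σa² = 1812, Σb² = 3047, Σab = 2328
nΣab − ΣaΣb = 16296 − 14580 = 1716
nΣa² − (Σa)² = 12684 − 11664 = 1020; nΣb² − (Σb)² = 21329 − 18225 = 3104
r = 1716 / √(1020 × 3104) = 1716 / 1779.3482 ≈ 0.9644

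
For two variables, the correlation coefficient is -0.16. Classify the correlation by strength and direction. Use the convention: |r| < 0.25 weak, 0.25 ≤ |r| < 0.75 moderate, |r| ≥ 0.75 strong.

weak negative

r = -0.16 < 0 so the relationship is negative.
|r| = 0.16, which falls in the weak range.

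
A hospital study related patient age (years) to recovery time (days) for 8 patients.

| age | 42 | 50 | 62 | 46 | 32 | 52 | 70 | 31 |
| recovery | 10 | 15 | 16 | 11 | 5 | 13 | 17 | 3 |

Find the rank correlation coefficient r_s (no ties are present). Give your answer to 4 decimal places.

0.9762

Rank age: 3, 5, 7, 4, 2, 6, 8, 1
Rank recovery: 3, 6, 7, 4, 2, 5, 8, 1
d = rank(age) − rank(recovery): 0, -1, 0, 0, 0, 1, 0, 0; Σd² = 2
ρ = 1 − 6Σd² / [n(n²−1)] = 1 − 6×2 / (8×63) = 1 − 12/504 ≈ 0.9762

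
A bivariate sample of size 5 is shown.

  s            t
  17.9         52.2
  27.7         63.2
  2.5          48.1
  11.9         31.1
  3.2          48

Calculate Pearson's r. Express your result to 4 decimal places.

0.5378

n = 5, Σs = 63.2, Σt = 242.6, Σs² = 1245.8, Σt² = 12303.9, Σst = 3328.96
nΣst − ΣsΣt = 16644.8 − 15332.32 = 1312.48
nΣs² − (Σs)² = 6229 − 3994.24 = 2234.76; nΣt² − (Σt)² = 61519.5 − 58854.76 = 2664.74
r = 1312.48 / √(2234.76 × 2664.74) = 1312.48 / 2440.2980 ≈ 0.5378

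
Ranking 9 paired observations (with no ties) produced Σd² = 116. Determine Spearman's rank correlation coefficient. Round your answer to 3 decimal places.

0.033

ρ = 1 − 6Σd² / [n(n²−1)] = 1 − 6×116 / (9×80)
  = 1 − 696/720 = 1 − 0.9667 ≈ 0.033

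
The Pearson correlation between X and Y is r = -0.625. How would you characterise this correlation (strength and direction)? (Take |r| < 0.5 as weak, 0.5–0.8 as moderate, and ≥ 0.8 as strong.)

moderate negative

r = -0.625 < 0 so the relationship is negative.
|r| = 0.625, which falls in the moderate range.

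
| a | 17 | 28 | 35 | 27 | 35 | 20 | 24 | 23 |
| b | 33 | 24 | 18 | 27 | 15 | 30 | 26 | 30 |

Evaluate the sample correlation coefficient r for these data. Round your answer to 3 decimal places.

n = 8, Σa = 209, Σb = 203, Σa² = 5757, Σb² = 5419, Σab = 5031
nΣab − ΣaΣb = 40248 − 42427 = -2179
nΣa² − (Σa)² = 46056 − 43681 = 2375; nΣb² − (Σb)² = 43352 − 41209 = 2143
r = -2179 / √(2375 × 2143) = -2179 / 2256.0197 ≈ -0.966

-0.966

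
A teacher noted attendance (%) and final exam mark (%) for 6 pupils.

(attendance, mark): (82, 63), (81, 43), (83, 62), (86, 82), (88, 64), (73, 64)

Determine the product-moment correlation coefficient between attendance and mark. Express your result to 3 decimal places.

0.287

n = 6, Σx = 493, Σy = 378, Σx² = 40643, Σy² = 24578, Σxy = 31151
nΣxy − ΣxΣy = 186906 − 186354 = 552
nΣx² − (Σx)² = 243858 − 243049 = 809; nΣy² − (Σy)² = 147468 − 142884 = 4584
r = 552 / √(809 × 4584) = 552 / 1925.7352 ≈ 0.287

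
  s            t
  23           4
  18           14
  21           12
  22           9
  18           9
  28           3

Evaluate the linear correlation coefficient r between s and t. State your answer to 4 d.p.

n = 6, Σs = 130, Σt = 51, Σs² = 2886, Σt² = 527, Σst = 1040
nΣst − ΣsΣt = 6240 − 6630 = -390
nΣs² − (Σs)² = 17316 − 16900 = 416; nΣt² − (Σt)² = 3162 − 2601 = 561
r = -390 / √(416 × 561) = -390 / 483.0901 ≈ -0.8073

-0.8073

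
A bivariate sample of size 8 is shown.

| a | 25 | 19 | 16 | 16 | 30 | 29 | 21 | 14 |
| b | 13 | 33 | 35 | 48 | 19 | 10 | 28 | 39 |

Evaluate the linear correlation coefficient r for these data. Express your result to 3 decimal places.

n = 8, Σa = 170, Σb = 225, Σa² = 3876, Σb² = 7553, Σab = 4274
nΣab − ΣaΣb = 34192 − 38250 = -4058
nΣa² − (Σa)² = 31008 − 28900 = 2108; nΣb² − (Σb)² = 60424 − 50625 = 9799
r = -4058 / √(2108 × 9799) = -4058 / 4544.9194 ≈ -0.893

-0.893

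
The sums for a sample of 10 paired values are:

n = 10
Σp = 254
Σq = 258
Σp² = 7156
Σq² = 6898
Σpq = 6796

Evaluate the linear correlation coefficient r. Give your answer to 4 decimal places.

0.5886

r = (nΣpq − ΣpΣq) / √[(nΣp² − (Σp)²)(nΣq² − (Σq)²)]
Numerator: 10×6796 − 254×258 = 2428
Denominator: √[(71560 − 64516)(68980 − 66564)] = √[7044 × 2416] = 4125.3247
r = 2428 / 4125.3247 ≈ 0.5886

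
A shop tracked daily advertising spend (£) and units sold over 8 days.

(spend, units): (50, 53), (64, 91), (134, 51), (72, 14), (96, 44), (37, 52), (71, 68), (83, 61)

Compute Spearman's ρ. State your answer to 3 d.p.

-0.405

Rank spend: 2, 3, 8, 5, 7, 1, 4, 6
Rank units: 5, 8, 3, 1, 2, 4, 7, 6
d = rank(spend) − rank(units): -3, -5, 5, 4, 5, -3, -3, 0; Σd² = 118
ρ = 1 − 6Σd² / [n(n²−1)] = 1 − 6×118 / (8×63) = 1 − 708/504 ≈ -0.405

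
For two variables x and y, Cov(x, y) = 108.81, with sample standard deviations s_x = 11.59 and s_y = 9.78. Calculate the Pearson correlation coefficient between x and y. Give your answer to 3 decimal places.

r = Cov(x,y) / (s_x · s_y) = 108.81 / (11.59 × 9.78)
  = 108.81 / 113.3502 ≈ 0.960

0.960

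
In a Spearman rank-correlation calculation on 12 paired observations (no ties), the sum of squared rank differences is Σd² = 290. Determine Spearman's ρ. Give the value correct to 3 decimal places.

-0.014

ρ = 1 − 6Σd² / [n(n²−1)] = 1 − 6×290 / (12×143)
  = 1 − 1740/1716 = 1 − 1.0140 ≈ -0.014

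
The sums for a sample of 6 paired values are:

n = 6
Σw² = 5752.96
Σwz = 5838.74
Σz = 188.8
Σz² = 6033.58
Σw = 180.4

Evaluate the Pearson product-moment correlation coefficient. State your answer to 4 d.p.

r = (nΣwz − ΣwΣz) / √[(nΣw² − (Σw)²)(nΣz² − (Σz)²)]
Numerator: 6×5838.74 − 180.4×188.8 = 972.92
Denominator: √[(34517.76 − 32544.16)(36201.48 − 35645.44)] = √[1973.6 × 556.04] = 1047.5689
r = 972.92 / 1047.5689 ≈ 0.9287

0.9287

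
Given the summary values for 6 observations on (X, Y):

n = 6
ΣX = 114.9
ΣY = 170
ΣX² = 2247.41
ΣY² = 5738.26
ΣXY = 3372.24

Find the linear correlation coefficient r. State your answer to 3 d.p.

0.560

r = (nΣXY − ΣXΣY) / √[(nΣX² − (ΣX)²)(nΣY² − (ΣY)²)]
Numerator: 6×3372.24 − 114.9×170 = 700.44
Denominator: √[(13484.46 − 13202.01)(34429.56 − 28900)] = √[282.45 × 5529.56] = 1249.7297
r = 700.44 / 1249.7297 ≈ 0.560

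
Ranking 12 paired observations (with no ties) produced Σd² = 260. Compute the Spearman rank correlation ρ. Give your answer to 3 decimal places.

0.091

ρ = 1 − 6Σd² / [n(n²−1)] = 1 − 6×260 / (12×143)
  = 1 − 1560/1716 = 1 − 0.9091 ≈ 0.091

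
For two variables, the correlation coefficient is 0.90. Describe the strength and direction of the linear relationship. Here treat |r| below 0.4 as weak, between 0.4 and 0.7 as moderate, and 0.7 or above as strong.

strong positive

r = 0.90 > 0 so the relationship is positive.
|r| = 0.90, which falls in the strong range.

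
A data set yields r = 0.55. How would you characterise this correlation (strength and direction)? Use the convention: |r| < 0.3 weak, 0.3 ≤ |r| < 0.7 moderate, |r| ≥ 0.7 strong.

moderate positive

r = 0.55 > 0 so the relationship is positive.
|r| = 0.55, which falls in the moderate range.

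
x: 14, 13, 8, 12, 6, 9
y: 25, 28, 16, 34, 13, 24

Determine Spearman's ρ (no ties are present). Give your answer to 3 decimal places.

Rank x: 6, 5, 2, 4, 1, 3
Rank y: 4, 5, 2, 6, 1, 3
d = rank(x) − rank(y): 2, 0, 0, -2, 0, 0; Σd² = 8
ρ = 1 − 6Σd² / [n(n²−1)] = 1 − 6×8 / (6×35) = 1 − 48/210 ≈ 0.771

0.771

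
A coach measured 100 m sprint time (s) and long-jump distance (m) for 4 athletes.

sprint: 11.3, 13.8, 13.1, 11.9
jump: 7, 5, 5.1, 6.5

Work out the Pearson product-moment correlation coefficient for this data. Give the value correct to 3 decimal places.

-0.977

n = 4, Σx = 50.1, Σy = 23.6, Σx² = 631.35, Σy² = 142.26, Σxy = 292.26
nΣxy − ΣxΣy = 1169.04 − 1182.36 = -13.32
nΣx² − (Σx)² = 2525.4 − 2510.01 = 15.39; nΣy² − (Σy)² = 569.04 − 556.96 = 12.08
r = -13.32 / √(15.39 × 12.08) = -13.32 / 13.6349 ≈ -0.977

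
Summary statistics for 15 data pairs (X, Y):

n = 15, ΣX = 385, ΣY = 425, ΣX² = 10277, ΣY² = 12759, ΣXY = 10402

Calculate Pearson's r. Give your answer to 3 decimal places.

r = (nΣXY − ΣXΣY) / √[(nΣX² − (ΣX)²)(nΣY² − (ΣY)²)]
Numerator: 15×10402 − 385×425 = -7595
Denominator: √[(154155 − 148225)(191385 − 180625)] = √[5930 × 10760] = 7987.9159
r = -7595 / 7987.9159 ≈ -0.951

-0.951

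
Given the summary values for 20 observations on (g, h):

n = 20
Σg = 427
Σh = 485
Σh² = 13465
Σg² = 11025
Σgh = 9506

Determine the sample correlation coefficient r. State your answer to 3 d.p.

-0.471

r = (nΣgh − ΣgΣh) / √[(nΣg² − (Σg)²)(nΣh² − (Σh)²)]
Numerator: 20×9506 − 427×485 = -16975
Denominator: √[(220500 − 182329)(269300 − 235225)] = √[38171 × 34075] = 36064.8974
r = -16975 / 36064.8974 ≈ -0.471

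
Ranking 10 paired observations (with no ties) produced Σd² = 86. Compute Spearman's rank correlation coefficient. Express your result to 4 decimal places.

0.4788

ρ = 1 − 6Σd² / [n(n²−1)] = 1 − 6×86 / (10×99)
  = 1 − 516/990 = 1 − 0.52121 ≈ 0.4788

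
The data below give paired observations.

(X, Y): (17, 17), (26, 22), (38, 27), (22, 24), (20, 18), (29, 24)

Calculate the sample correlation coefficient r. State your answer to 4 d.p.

0.8771

n = 6, ΣX = 152, ΣY = 132, ΣX² = 4134, ΣY² = 2978, ΣXY = 3471
nΣXY − ΣXΣY = 20826 − 20064 = 762
nΣX² − (ΣX)² = 24804 − 23104 = 1700; nΣY² − (ΣY)² = 17868 − 17424 = 444
r = 762 / √(1700 × 444) = 762 / 868.7923 ≈ 0.8771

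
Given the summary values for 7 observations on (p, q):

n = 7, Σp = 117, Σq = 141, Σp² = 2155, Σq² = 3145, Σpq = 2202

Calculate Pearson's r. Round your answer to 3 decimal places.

-0.627

r = (nΣpq − ΣpΣq) / √[(nΣp² − (Σp)²)(nΣq² − (Σq)²)]
Numerator: 7×2202 − 117×141 = -1083
Denominator: √[(15085 − 13689)(22015 − 19881)] = √[1396 × 2134] = 1725.9965
r = -1083 / 1725.9965 ≈ -0.627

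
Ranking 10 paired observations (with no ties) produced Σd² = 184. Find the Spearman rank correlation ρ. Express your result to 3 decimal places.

ρ = 1 − 6Σd² / [n(n²−1)] = 1 − 6×184 / (10×99)
  = 1 − 1104/990 = 1 − 1.1152 ≈ -0.115

-0.115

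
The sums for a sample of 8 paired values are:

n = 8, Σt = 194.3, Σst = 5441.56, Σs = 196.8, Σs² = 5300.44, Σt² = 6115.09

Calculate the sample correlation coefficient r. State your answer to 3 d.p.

r = (nΣst − ΣsΣt) / √[(nΣs² − (Σs)²)(nΣt² − (Σt)²)]
Numerator: 8×5441.56 − 196.8×194.3 = 5294.24
Denominator: √[(42403.52 − 38730.24)(48920.72 − 37752.49)] = √[3673.28 × 11168.23] = 6405.0009
r = 5294.24 / 6405.0009 ≈ 0.827

0.827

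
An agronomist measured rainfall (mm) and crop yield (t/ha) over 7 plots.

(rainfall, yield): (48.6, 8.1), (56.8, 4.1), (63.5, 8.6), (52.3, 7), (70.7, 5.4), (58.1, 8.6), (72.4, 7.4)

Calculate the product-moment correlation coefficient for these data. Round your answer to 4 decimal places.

-0.1408

n = 7, Σx = 422.4, Σy = 49.2, Σx² = 25971.6, Σy² = 363.26, Σxy = 2955.94
nΣxy − ΣxΣy = 20691.58 − 20782.08 = -90.5
nΣx² − (Σx)² = 181801.2 − 178421.76 = 3379.44; nΣy² − (Σy)² = 2542.82 − 2420.64 = 122.18
r = -90.5 / √(3379.44 × 122.18) = -90.5 / 642.5729 ≈ -0.1408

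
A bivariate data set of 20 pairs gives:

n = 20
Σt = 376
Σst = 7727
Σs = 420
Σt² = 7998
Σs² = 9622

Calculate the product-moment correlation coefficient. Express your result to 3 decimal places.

r = (nΣst − ΣsΣt) / √[(nΣs² − (Σs)²)(nΣt² − (Σt)²)]
Numerator: 20×7727 − 420×376 = -3380
Denominator: √[(192440 − 176400)(159960 − 141376)] = √[16040 × 18584] = 17265.2066
r = -3380 / 17265.2066 ≈ -0.196

-0.196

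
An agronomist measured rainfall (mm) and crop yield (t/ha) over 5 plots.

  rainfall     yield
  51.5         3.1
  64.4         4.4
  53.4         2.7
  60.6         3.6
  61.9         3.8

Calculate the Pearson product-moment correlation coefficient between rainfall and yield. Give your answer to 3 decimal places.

n = 5, Σx = 291.8, Σy = 17.6, Σx² = 17155.14, Σy² = 63.66, Σxy = 1040.57
nΣxy − ΣxΣy = 5202.85 − 5135.68 = 67.17
nΣx² − (Σx)² = 85775.7 − 85147.24 = 628.46; nΣy² − (Σy)² = 318.3 − 309.76 = 8.54
r = 67.17 / √(628.46 × 8.54) = 67.17 / 73.2601 ≈ 0.917

0.917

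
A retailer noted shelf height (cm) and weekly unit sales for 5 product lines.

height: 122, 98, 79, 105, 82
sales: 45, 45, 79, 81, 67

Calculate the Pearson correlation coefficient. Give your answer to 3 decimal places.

n = 5, Σx = 486, Σy = 317, Σx² = 48478, Σy² = 21341, Σxy = 30140
nΣxy − ΣxΣy = 150700 − 154062 = -3362
nΣx² − (Σx)² = 242390 − 236196 = 6194; nΣy² − (Σy)² = 106705 − 100489 = 6216
r = -3362 / √(6194 × 6216) = -3362 / 6204.9902 ≈ -0.542

-0.542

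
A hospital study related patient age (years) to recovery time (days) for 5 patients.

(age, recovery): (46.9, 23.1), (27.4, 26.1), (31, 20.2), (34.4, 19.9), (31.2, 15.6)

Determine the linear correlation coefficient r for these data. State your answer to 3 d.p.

0.089

n = 5, Σx = 170.9, Σy = 104.9, Σx² = 6068.17, Σy² = 2262.23, Σxy = 3596.01
nΣxy − ΣxΣy = 17980.05 − 17927.41 = 52.64
nΣx² − (Σx)² = 30340.85 − 29206.81 = 1134.04; nΣy² − (Σy)² = 11311.15 − 11004.01 = 307.14
r = 52.64 / √(1134.04 × 307.14) = 52.64 / 590.1771 ≈ 0.089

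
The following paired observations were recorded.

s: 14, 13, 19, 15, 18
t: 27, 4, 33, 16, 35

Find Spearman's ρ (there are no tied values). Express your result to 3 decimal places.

0.800

Rank s: 2, 1, 5, 3, 4
Rank t: 3, 1, 4, 2, 5
d = rank(s) − rank(t): -1, 0, 1, 1, -1; Σd² = 4
ρ = 1 − 6Σd² / [n(n²−1)] = 1 − 6×4 / (5×24) = 1 − 24/120 ≈ 0.800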